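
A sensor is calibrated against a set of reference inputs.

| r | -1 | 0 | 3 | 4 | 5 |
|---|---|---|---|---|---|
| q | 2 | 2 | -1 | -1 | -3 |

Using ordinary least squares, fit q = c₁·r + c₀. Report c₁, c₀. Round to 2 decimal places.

c₁ = -0.81, c₀ = 1.59

Forming XᵀX = [[51, 11]; [11, 5]] and Xᵀq = [-24, -1]ᵀ gives XᵀX·[c₁, c₀]ᵀ = Xᵀq.
Eliminating c₀: 5·(row 1) − 11·(row 2) gives 134·c₁ = 5·(-24) − 11·(-1) = -109, so c₁ = -109/134.
Then c₀ = ((-1) − 11·(-109/134))/5 = 213/134.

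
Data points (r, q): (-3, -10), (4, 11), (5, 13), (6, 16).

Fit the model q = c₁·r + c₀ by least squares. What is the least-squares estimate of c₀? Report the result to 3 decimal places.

Setting ∂/∂c₁ … = 0 gives: 86·c₁ + 12·c₀ = 235;  12·c₁ + 4·c₀ = 30.
Eliminating c₀: 4·(row 1) − 12·(row 2) gives 200·c₁ = 4·235 − 12·30 = 580, so c₁ = 29/10.
Then c₀ = (30 − 12·(29/10))/4 = -6/5.

c₀ = -1.200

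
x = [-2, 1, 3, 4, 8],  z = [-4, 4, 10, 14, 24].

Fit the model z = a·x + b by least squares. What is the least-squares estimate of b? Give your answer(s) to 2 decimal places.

b = 1.65

With design matrix M, MᵀM = [[94, 14]; [14, 5]] and Mᵀz = [290, 48]ᵀ.
Eliminating b: 5·(row 1) − 14·(row 2) gives 274·a = 5·290 − 14·48 = 778, so a = 389/137.
Then b = (48 − 14·(389/137))/5 = 226/137.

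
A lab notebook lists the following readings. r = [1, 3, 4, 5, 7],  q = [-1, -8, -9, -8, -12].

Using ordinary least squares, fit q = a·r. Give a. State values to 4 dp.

a = -1.8500

Compute the Gram sums: Σr·r = 100.
For Mᵀq: Σr·q = -185.
MᵀM·[a]ᵀ = Mᵀq becomes [[100]]·[a]ᵀ = [-185]ᵀ.
a = (-185)/100 = -1.85.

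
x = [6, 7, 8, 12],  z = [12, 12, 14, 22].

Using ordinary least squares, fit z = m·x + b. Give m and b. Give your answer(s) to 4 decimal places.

m = 1.7831, b = 0.2892

Forming MᵀM = [[293, 33]; [33, 4]] and Mᵀz = [532, 60]ᵀ gives MᵀM·[m, b]ᵀ = Mᵀz.
Δ = 293·4 − 33² = 83.
m = (532·4 − 33·60)/83 = 148/83; b = (293·60 − 33·532)/83 = 24/83.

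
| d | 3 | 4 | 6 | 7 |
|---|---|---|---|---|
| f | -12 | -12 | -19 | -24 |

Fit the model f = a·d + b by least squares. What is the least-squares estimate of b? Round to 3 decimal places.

The normal equations are: 110·a + 20·b = -366;  20·a + 4·b = -67.
Determinant 110·4 − 20² = 40.
a = ((-366)·4 − 20·(-67))/40 = -31/10; b = (110·(-67) − 20·(-366))/40 = -5/4.

b = -1.250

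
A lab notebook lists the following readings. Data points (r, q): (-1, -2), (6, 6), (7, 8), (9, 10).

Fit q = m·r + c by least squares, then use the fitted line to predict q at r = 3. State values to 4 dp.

q̂ = 2.7841

With design matrix X, XᵀX = [[167, 21]; [21, 4]] and Xᵀq = [184, 22]ᵀ.
Determinant 167·4 − 21² = 227.
m = (184·4 − 21·22)/227 = 274/227; c = (167·22 − 21·184)/227 = -190/227.
At r = 3: q̂ = (274/227)·(3) + (-190/227)·(1) = 632/227.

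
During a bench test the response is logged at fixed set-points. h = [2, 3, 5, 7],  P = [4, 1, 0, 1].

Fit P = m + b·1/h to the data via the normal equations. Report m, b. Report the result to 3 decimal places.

m = -1.267, b = 9.409

From the data, Σ1 = 4, Σ1/h = 247/210, Σ1/h·1/h = 18589/44100.
Right-hand side: ΣP = 6, Σ1/h·P = 52/21.
det = 4·(18589/44100) − (247/210)² = 1483/4900.
m = (6·(18589/44100) − (247/210)·(52/21))/(1483/4900) = -16906/13347; b = (4·(52/21) − (247/210)·6)/(1483/4900) = 41860/4449.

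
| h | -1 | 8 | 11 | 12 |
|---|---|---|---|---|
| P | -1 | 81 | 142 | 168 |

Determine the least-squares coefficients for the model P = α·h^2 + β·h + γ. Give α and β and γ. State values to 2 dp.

α = 0.97, β = 2.29, γ = 0.35

Entries of XᵀX: Σh^2·h^2 = 39474, Σh^2·h = 3570, Σh^2 = 330, Σh·h = 330, Σh = 30, Σ1 = 4.
For XᵀP: Σh^2·P = 46557, Σh·P = 4227, ΣP = 390.
XᵀX·[α, β, γ]ᵀ = XᵀP becomes [[39474, 3570, 330]; [3570, 330, 30]; [330, 30, 4]]·[α, β, γ]ᵀ = [46557, 4227, 390]ᵀ.
Inverting the 3×3 Gram matrix, [α, β, γ]ᵀ = [469/484, 5553/2420, 42/121]ᵀ.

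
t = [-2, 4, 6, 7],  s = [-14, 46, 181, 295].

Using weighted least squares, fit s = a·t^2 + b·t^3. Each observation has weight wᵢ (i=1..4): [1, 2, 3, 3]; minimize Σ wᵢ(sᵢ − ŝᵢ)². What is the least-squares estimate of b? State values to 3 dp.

b = 1.034

Forming XᵀWX = [[11619, 75765]; [75765, 501171]] and XᵀWs = [64329, 426843]ᵀ gives XᵀWX·[a, b]ᵀ = XᵀWs.
det = 11619·501171 − 75765² = 82770624.
a = (64329·501171 − 75765·426843)/82770624 = -2775851/2299184; b = (11619·426843 − 75765·64329)/82770624 = 2377837/2299184.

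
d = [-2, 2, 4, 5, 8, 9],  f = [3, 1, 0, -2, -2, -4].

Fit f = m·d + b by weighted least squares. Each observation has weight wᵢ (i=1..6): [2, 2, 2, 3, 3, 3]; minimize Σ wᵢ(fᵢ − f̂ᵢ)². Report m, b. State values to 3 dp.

m = -0.596, b = 1.876

Normal-equation sums: Σwᵢ·d·d = 558, Σwᵢ·d = 74, Σwᵢ·1 = 15.
Moment sums: Σwᵢ·d·f = -194, Σwᵢ·f = -16.
Eliminating b: 15·(row 1) − 74·(row 2) gives 2894·m = 15·(-194) − 74·(-16) = -1726, so m = -863/1447.
Then b = ((-16) − 74·(-863/1447))/15 = 2714/1447.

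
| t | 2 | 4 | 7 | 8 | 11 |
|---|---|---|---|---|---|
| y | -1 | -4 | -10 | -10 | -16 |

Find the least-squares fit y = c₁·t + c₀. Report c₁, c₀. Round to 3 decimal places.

c₁ = -1.659, c₀ = 2.415

Normal-equation sums: Σt·t = 254, Σt = 32, Σ1 = 5.
Moment sums: Σt·y = -344, Σy = -41.
So XᵀX·[c₁, c₀]ᵀ = Xᵀy: [[254, 32]; [32, 5]]·[c₁, c₀]ᵀ = [-344, -41]ᵀ.
Δ = 254·5 − 32² = 246.
c₁ = ((-344)·5 − 32·(-41))/246 = -68/41; c₀ = (254·(-41) − 32·(-344))/246 = 99/41.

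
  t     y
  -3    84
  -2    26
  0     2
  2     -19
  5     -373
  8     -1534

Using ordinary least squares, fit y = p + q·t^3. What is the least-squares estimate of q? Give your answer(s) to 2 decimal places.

q = -3.00

The normal equations are: 6·p + 610·q = -1814;  610·p + 278626·q = -834661.
(Σ1 = 6, Σt^3 = 610, Σt^3·t^3 = 278626, Σy = -1814, Σt^3·y = -834661.)
Δ = 6·278626 − 610² = 1299656.
p = ((-1814)·278626 − 610·(-834661))/1299656 = 1857823/649828; q = (6·(-834661) − 610·(-1814))/1299656 = -1950713/649828.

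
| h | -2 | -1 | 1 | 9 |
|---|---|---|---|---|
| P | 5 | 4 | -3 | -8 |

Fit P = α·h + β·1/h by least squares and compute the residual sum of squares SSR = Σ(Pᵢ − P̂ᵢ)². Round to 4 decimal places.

With design matrix M, MᵀM = [[87, 4]; [4, 733/324]] and MᵀP = [-89, -187/18]ᵀ.
det = 87·(733/324) − 4² = 19529/108.
α = ((-89)·(733/324) − 4·(-187/18))/(19529/108) = -51773/58587; β = (87·(-187/18) − 4·(-89))/(19529/108) = -59166/19529.
Residuals: 100640/58587, 5077/58587, 53510/58587, 5661/19529; SSR = 227114/58587.

SSR = 3.8765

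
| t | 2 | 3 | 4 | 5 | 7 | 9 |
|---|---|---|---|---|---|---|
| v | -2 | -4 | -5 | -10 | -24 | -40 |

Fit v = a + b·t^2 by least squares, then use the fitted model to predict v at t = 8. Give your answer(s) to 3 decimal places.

The normal system XᵀX·[a, b]ᵀ = Xᵀv is [[6, 184]; [184, 9940]]·[a, b]ᵀ = [-85, -4790]ᵀ.
det = 6·9940 − 184² = 25784.
a = ((-85)·9940 − 184·(-4790))/25784 = 9115/6446; b = (6·(-4790) − 184·(-85))/25784 = -3275/6446.
At t = 8: v̂ = (9115/6446)·(1) + (-3275/6446)·(64) = -200485/6446.

v̂ = -31.102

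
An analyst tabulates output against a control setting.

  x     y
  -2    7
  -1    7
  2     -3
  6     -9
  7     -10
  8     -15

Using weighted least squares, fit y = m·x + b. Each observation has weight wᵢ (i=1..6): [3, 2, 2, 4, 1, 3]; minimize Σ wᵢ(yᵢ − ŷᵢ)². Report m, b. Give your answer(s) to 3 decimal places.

m = -2.154, b = 3.191

From the data, Σwᵢ·x·x = 407, Σwᵢ·x = 51, Σwᵢ·1 = 15.
And Σwᵢ·x·y = -714, Σwᵢ·y = -62.
Determinant 407·15 − 51² = 3504.
m = ((-714)·15 − 51·(-62))/3504 = -629/292; b = (407·(-62) − 51·(-714))/3504 = 2795/876.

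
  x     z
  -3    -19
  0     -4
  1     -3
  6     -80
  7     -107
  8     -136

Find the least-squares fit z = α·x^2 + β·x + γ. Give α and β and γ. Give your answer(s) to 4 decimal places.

α = -2.0281, β = -0.6034, γ = -2.5122

MᵀM·[α, β, γ]ᵀ = Mᵀz reads: 7875·α + 1045·β + 159·γ = -17001;  1045·α + 159·β + 19·γ = -2263;  159·α + 19·β + 6·γ = -349.
(Σx^2·x^2 = 7875, Σx^2·x = 1045, Σx^2 = 159, Σx·x = 159, Σx = 19, Σ1 = 6, Σx^2·z = -17001, Σx·z = -2263, Σz = -349.)
Solving the 3×3 system (Gaussian elimination) gives α = -104429/51492, β = -10357/17164, γ = -64679/25746.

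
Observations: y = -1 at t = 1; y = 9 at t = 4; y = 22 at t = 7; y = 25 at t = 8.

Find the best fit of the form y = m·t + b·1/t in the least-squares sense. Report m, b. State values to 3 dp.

Forming AᵀA = [[130, 4]; [4, 3445/3136]] and Aᵀy = [389, 421/56]ᵀ gives AᵀA·[m, b]ᵀ = Aᵀy.
det = 130·(3445/3136) − 4² = 198837/1568.
m = (389·(3445/3136) − 4·(421/56))/(198837/1568) = 415267/132558; b = (130·(421/56) − 4·389)/(198837/1568) = -302456/66279.

m = 3.133, b = -4.563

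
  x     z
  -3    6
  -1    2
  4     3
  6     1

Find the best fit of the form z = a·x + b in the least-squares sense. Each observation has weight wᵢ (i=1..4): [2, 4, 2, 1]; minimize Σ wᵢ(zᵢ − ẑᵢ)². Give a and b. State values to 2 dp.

a = -0.29, b = 3.13

Setting ∂/∂a … = 0 gives: 90·a + 4·b = -14;  4·a + 9·b = 27.
(Σwᵢ·x·x = 90, Σwᵢ·x = 4, Σwᵢ·1 = 9, Σwᵢ·x·z = -14, Σwᵢ·z = 27.)
Δ = 90·9 − 4² = 794.
a = ((-14)·9 − 4·27)/794 = -117/397; b = (90·27 − 4·(-14))/794 = 1243/397.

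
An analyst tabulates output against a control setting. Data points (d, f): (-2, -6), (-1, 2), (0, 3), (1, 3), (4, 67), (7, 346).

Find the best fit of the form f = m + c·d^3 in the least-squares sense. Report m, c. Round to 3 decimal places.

Forming MᵀM = [[6, 399]; [399, 121811]] and Mᵀf = [415, 123015]ᵀ gives MᵀM·[m, c]ᵀ = Mᵀf.
Determinant 6·121811 − 399² = 571665.
m = (415·121811 − 399·123015)/571665 = 293716/114333; c = (6·123015 − 399·415)/571665 = 38167/38111.

m = 2.569, c = 1.001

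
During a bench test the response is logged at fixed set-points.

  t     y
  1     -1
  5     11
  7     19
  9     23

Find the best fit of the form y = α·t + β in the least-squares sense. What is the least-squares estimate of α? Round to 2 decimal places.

From the data, Σt·t = 156, Σt = 22, Σ1 = 4.
And Σt·y = 394, Σy = 52.
So MᵀM·[α, β]ᵀ = Mᵀy: [[156, 22]; [22, 4]]·[α, β]ᵀ = [394, 52]ᵀ.
Determinant 156·4 − 22² = 140.
α = (394·4 − 22·52)/140 = 108/35; β = (156·52 − 22·394)/140 = -139/35.

α = 3.09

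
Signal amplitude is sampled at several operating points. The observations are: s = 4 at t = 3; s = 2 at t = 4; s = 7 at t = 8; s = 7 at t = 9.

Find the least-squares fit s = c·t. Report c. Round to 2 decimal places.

c = 0.82

From the data, Σt·t = 170.
Right-hand side: Σt·s = 139.
c = 139/170 = 0.817647.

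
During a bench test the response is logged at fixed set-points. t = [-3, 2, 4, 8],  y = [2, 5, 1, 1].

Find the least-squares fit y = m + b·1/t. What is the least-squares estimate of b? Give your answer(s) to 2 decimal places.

Compute the Gram sums: Σ1 = 4, Σ1/t = 13/24, Σ1/t·1/t = 253/576.
Right-hand side: Σy = 9, Σ1/t·y = 53/24.
XᵀX·[m, b]ᵀ = Xᵀy becomes [[4, 13/24]; [13/24, 253/576]]·[m, b]ᵀ = [9, 53/24]ᵀ.
Determinant 4·(253/576) − (13/24)² = 281/192.
m = (9·(253/576) − (13/24)·(53/24))/(281/192) = 1588/843; b = (4·(53/24) − (13/24)·9)/(281/192) = 760/281.

b = 2.70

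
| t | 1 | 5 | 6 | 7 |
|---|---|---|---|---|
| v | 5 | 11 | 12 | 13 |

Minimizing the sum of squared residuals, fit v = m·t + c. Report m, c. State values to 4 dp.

AᵀA·[m, c]ᵀ = Aᵀv reads: 111·m + 19·c = 223;  19·m + 4·c = 41.
Δ = 111·4 − 19² = 83.
m = (223·4 − 19·41)/83 = 113/83; c = (111·41 − 19·223)/83 = 314/83.

m = 1.3614, c = 3.7831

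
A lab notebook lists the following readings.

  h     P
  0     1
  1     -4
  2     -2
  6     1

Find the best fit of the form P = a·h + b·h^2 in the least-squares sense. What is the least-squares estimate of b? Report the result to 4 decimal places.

Sums needed: Σh·h = 41, Σh·h^2 = 225, Σh^2·h^2 = 1313.
Right-hand side: Σh·P = -2, Σh^2·P = 24.
det = 41·1313 − 225² = 3208.
a = ((-2)·1313 − 225·24)/3208 = -4013/1604; b = (41·24 − 225·(-2))/3208 = 717/1604.

b = 0.4470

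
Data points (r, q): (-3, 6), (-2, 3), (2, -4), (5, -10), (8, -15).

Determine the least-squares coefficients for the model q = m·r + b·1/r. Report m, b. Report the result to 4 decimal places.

m = -1.9224, b = 0.3558

From the data, Σr·r = 106, Σr·1/r = 5, Σ1/r·1/r = 9601/14400.
Right-hand side: Σr·q = -202, Σ1/r·q = -75/8.
Eliminating b: (9601/14400)·(row 1) − 5·(row 2) gives (328853/7200)·m = (9601/14400)·(-202) − 5·(-75/8) = -632201/7200, so m = -632201/328853.
Then b = ((-75/8) − 5·(-632201/328853))/(9601/14400) = 117000/328853.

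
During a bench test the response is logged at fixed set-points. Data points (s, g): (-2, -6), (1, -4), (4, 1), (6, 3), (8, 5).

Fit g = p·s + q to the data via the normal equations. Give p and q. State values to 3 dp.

Entries of XᵀX: Σs·s = 121, Σs = 17, Σ1 = 5.
Moment sums: Σs·g = 70, Σg = -1.
XᵀX·[p, q]ᵀ = Xᵀg becomes [[121, 17]; [17, 5]]·[p, q]ᵀ = [70, -1]ᵀ.
Δ = 121·5 − 17² = 316.
p = (70·5 − 17·(-1))/316 = 367/316; q = (121·(-1) − 17·70)/316 = -1311/316.

p = 1.161, q = -4.149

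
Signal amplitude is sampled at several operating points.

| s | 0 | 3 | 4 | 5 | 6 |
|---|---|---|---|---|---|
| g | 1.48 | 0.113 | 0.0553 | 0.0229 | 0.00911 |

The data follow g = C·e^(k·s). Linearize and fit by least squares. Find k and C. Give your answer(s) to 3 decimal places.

k = -0.841, C = 1.485

Let Y = ln g. Fitting Y = k·s + ln C by least squares:
Σs = 18.0000, Σ(s)² = 86.0000, Σln g = -13.1583, Σs·ln g = -65.1944.
Equations: 86.0000·k + 18.0000·ln C = -65.1944;  18.0000·k + 5·ln C = -13.1583.
Solving (det = 106.0000): k = -0.84078, ln C = 0.39514, so C = exp(0.39514) = 1.48459.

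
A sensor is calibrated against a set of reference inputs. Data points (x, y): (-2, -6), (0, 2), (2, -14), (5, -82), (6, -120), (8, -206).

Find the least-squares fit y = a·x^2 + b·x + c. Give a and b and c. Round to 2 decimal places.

a = -3.00, b = -2.03, c = 2.01

Sums needed: Σx^2·x^2 = 6049, Σx^2·x = 853, Σx^2 = 133, Σx·x = 133, Σx = 19, Σ1 = 6.
Moment sums: Σx^2·y = -19634, Σx·y = -2794, Σy = -426.
Inverting the 3×3 Gram matrix, [a, b, c]ᵀ = [-88684/29523, -59918/29523, 1524/757]ᵀ.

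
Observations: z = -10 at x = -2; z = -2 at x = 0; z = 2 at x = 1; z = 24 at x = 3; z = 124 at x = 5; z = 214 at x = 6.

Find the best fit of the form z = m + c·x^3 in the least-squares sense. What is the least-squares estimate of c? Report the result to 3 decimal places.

c = 0.998

The normal equations are: 6·m + 361·c = 352;  361·m + 63075·c = 62454.
Eliminating c: 63075·(row 1) − 361·(row 2) gives 248129·m = 63075·352 − 361·62454 = -343494, so m = -343494/248129.
Then c = (62454 − 361·(-343494/248129))/63075 = 247652/248129.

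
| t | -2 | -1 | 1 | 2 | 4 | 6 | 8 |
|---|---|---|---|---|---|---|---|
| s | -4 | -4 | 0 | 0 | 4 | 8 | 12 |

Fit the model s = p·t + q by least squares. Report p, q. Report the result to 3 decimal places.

Forming XᵀX = [[126, 18]; [18, 7]] and Xᵀs = [172, 16]ᵀ gives XᵀX·[p, q]ᵀ = Xᵀs.
Δ = 126·7 − 18² = 558.
p = (172·7 − 18·16)/558 = 458/279; q = (126·16 − 18·172)/558 = -60/31.

p = 1.642, q = -1.935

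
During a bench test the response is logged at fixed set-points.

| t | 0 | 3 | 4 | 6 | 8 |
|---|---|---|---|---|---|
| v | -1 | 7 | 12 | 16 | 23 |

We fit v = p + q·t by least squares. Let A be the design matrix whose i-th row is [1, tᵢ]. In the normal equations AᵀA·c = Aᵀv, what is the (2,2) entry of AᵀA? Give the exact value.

125

Row 2 ↔ basis t, column 2 ↔ basis t, so (AᵀA)_{2,2} = Σᵢ (t)·(t) = (0)·(0) + (3)·(3) + (4)·(4) + (6)·(6) + (8)·(8) = 125.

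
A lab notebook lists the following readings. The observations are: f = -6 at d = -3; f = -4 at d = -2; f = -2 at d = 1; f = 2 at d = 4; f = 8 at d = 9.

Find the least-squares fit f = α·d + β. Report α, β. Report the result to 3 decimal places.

α = 1.135, β = -2.443

Forming AᵀA = [[111, 9]; [9, 5]] and Aᵀf = [104, -2]ᵀ gives AᵀA·[α, β]ᵀ = Aᵀf.
Eliminating β: 5·(row 1) − 9·(row 2) gives 474·α = 5·104 − 9·(-2) = 538, so α = 269/237.
Then β = ((-2) − 9·(269/237))/5 = -193/79.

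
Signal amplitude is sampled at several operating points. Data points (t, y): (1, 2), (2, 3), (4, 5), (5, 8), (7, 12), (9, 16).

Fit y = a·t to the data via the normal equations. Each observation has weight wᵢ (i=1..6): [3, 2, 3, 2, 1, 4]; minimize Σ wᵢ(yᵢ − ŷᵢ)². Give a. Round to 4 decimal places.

Entries of AᵀWA: Σwᵢ·t·t = 482.
Moment sums: Σwᵢ·t·y = 818.
So AᵀWA·[a]ᵀ = AᵀWy: [[482]]·[a]ᵀ = [818]ᵀ.
a = 818/482 = 1.6971.

a = 1.6971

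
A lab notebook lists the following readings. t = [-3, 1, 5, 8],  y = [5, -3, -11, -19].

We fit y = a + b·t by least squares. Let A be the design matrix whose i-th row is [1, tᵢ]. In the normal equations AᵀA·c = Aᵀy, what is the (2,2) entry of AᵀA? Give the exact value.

Row 2 ↔ basis t, column 2 ↔ basis t, so (AᵀA)_{2,2} = Σᵢ (t)·(t) = (-3)·(-3) + (1)·(1) + (5)·(5) + (8)·(8) = 99.

99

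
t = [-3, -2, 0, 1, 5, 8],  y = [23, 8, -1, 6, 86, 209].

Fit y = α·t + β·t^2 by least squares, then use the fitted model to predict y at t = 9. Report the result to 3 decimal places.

ŷ = 263.043

MᵀM·[α, β]ᵀ = Mᵀy reads: 103·α + 603·β = 2023;  603·α + 4819·β = 15771.
Eliminating β: 4819·(row 1) − 603·(row 2) gives 132748·α = 4819·2023 − 603·15771 = 238924, so α = 8533/4741.
Then β = (15771 − 603·(8533/4741))/4819 = 14448/4741.
At t = 9: ŷ = (8533/4741)·(9) + (14448/4741)·(81) = 1247085/4741.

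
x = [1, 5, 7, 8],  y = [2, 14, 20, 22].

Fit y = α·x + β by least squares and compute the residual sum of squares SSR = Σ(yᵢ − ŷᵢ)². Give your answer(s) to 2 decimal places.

The normal equations are: 139·α + 21·β = 388;  21·α + 4·β = 58.
Determinant 139·4 − 21² = 115.
α = (388·4 − 21·58)/115 = 334/115; β = (139·58 − 21·388)/115 = -86/115.
Residuals: -18/115, 26/115, 48/115, -56/115; SSR = 56/115.

SSR = 0.49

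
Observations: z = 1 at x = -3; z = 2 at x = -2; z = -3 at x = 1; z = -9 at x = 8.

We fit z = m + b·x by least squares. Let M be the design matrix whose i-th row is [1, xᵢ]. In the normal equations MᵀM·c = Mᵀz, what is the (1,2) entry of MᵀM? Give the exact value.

4

Row 1 ↔ basis 1, column 2 ↔ basis x, so (MᵀM)_{1,2} = Σᵢ x = (1)·(-3) + (1)·(-2) + (1)·(1) + (1)·(8) = 4.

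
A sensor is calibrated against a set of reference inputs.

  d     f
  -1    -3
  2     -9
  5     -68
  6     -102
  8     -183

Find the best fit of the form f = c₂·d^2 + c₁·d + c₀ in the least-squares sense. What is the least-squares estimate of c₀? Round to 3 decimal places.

Sums needed: Σd^2·d^2 = 6034, Σd^2·d = 860, Σd^2 = 130, Σd·d = 130, Σd = 20, Σ1 = 5.
And Σd^2·f = -17123, Σd·f = -2431, Σf = -365.
Inverting the 3×3 Gram matrix, [c₂, c₁, c₀]ᵀ = [-1717/570, 3031/2850, 506/475]ᵀ.

c₀ = 1.065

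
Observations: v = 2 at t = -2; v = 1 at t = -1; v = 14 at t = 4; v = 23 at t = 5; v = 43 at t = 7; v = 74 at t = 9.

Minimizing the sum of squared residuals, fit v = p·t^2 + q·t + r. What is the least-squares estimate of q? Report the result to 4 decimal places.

q = 0.0889

Entries of XᵀX: Σt^2·t^2 = 9860, Σt^2·t = 1252, Σt^2 = 176, Σt·t = 176, Σt = 22, Σ1 = 6.
And Σt^2·v = 8909, Σt·v = 1133, Σv = 157.
XᵀX·[p, q, r]ᵀ = Xᵀv becomes [[9860, 1252, 176]; [1252, 176, 22]; [176, 22, 6]]·[p, q, r]ᵀ = [8909, 1133, 157]ᵀ.
Solving the 3×3 system (Gaussian elimination) gives p = 8327/9204, q = 409/4602, r = -535/767.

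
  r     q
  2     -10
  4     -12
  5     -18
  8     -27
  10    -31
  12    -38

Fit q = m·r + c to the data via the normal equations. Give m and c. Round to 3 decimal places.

m = -2.892, c = -2.902

The normal system AᵀA·[m, c]ᵀ = Aᵀq is [[353, 41]; [41, 6]]·[m, c]ᵀ = [-1140, -136]ᵀ.
Eliminating c: 6·(row 1) − 41·(row 2) gives 437·m = 6·(-1140) − 41·(-136) = -1264, so m = -1264/437.
Then c = ((-136) − 41·(-1264/437))/6 = -1268/437.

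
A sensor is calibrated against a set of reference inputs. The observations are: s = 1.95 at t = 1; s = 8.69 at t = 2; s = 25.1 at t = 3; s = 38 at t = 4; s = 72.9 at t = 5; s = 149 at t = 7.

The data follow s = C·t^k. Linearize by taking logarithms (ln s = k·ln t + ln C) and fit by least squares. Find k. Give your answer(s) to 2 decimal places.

Taking logs, ln s = k·ln t + ln C, so regress ln s on ln t.
Over the data: Σln t = 6.7334, Σ(ln t)² = 9.9861, Σln s = 18.9835, Σln t·ln s = 26.7224.
Normal system: [[9.9861, 6.7334]; [6.7334, 6]]·[k, ln C]ᵀ = [26.7224, 18.9835]ᵀ.
Slope k = (n·Σln t·ln s − Σln t·Σln s)/(n·Σ(ln t)² − (Σln t)²) = (6·26.7224 − 6.7334·18.9835)/14.5777 = 2.23018; ln C = (Σln s − k·Σln t)/n = 0.66113.

k = 2.23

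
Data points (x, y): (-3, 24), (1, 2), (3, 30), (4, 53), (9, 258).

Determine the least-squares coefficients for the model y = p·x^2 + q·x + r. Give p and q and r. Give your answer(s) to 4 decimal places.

With design matrix M, MᵀM = [[6980, 794, 116]; [794, 116, 14]; [116, 14, 5]] and Mᵀy = [22234, 2554, 367]ᵀ.
Row-reducing yields p = 15624/5057, q = 5055/5057, r = -419/389.

p = 3.0896, q = 0.9996, r = -1.0771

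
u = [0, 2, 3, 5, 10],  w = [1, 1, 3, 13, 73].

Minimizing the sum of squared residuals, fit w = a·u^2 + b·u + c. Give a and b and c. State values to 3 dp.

Compute the Gram sums: Σu^2·u^2 = 10722, Σu^2·u = 1160, Σu^2 = 138, Σu·u = 138, Σu = 20, Σ1 = 5.
Moment sums: Σu^2·w = 7656, Σu·w = 806, Σw = 91.
Normal equations: [[10722, 1160, 138]; [1160, 138, 20]; [138, 20, 5]]·[a, b, c]ᵀ = [7656, 806, 91]ᵀ.
Solving the 3×3 system (Gaussian elimination) gives a = 37049/39127, b = -90201/39127, c = 50363/39127.

a = 0.947, b = -2.305, c = 1.287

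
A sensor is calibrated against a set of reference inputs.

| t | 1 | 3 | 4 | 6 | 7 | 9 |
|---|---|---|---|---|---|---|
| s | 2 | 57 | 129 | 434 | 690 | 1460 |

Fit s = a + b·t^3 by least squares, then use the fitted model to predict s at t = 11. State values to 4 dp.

Entries of MᵀM: Σ1 = 6, Σt^3 = 1380, Σt^3·t^3 = 700572.
Right-hand side: Σs = 2772, Σt^3·s = 1404551.
MᵀM·[a, b]ᵀ = Mᵀs becomes [[6, 1380]; [1380, 700572]]·[a, b]ᵀ = [2772, 1404551]ᵀ.
det = 6·700572 − 1380² = 2299032.
a = (2772·700572 − 1380·1404551)/2299032 = 308767/191586; b = (6·1404551 − 1380·2772)/2299032 = 766991/383172.
At t = 11: ŝ = (308767/191586)·(1) + (766991/383172)·(1331) = 340494185/127724.

ŝ = 2665.8591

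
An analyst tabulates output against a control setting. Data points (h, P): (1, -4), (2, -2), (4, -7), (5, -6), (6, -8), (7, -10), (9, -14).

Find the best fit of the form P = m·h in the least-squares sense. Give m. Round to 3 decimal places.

AᵀA·[m]ᵀ = AᵀP reads: 212·m = -310.
m = (-310)/212 = -1.46226.

m = -1.462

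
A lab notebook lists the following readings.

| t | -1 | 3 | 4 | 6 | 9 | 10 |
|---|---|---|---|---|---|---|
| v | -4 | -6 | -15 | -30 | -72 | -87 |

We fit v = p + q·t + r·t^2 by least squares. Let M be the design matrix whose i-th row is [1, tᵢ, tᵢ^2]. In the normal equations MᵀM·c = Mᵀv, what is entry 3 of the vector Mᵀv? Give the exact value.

Entry 3 ↔ basis t^2, so (Mᵀv)_{3} = Σᵢ (t^2)·vᵢ = (1)·(-4) + (9)·(-6) + (16)·(-15) + (36)·(-30) + (81)·(-72) + (100)·(-87) = -15910.

-15910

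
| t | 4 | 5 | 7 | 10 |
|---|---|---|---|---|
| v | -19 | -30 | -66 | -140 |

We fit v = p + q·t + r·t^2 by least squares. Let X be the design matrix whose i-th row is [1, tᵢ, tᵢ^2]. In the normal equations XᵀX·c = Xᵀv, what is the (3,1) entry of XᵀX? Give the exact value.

Row 3 ↔ basis t^2, column 1 ↔ basis 1, so (XᵀX)_{3,1} = Σᵢ t^2 = (16)·(1) + (25)·(1) + (49)·(1) + (100)·(1) = 190.

190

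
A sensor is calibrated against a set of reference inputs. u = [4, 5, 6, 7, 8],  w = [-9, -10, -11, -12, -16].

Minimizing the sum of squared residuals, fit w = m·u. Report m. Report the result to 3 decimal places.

Sums needed: Σu·u = 190.
For Mᵀw: Σu·w = -364.
Normal equations: [[190]]·[m]ᵀ = [-364]ᵀ.
Hence m = -364 / 190 ≈ -1.91579.

m = -1.916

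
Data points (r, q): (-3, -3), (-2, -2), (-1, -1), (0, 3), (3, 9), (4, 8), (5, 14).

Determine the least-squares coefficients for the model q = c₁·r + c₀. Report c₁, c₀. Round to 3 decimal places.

c₁ = 2.022, c₀ = 2.267

Entries of AᵀA: Σr·r = 64, Σr = 6, Σ1 = 7.
For Aᵀq: Σr·q = 143, Σq = 28.
Normal equations: [[64, 6]; [6, 7]]·[c₁, c₀]ᵀ = [143, 28]ᵀ.
Δ = 64·7 − 6² = 412.
c₁ = (143·7 − 6·28)/412 = 833/412; c₀ = (64·28 − 6·143)/412 = 467/206.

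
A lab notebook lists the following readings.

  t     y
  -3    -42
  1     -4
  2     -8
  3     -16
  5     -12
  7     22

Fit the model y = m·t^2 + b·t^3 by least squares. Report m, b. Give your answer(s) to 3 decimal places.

The normal equations are: 3205·m + 19965·b = 220;  19965·m + 134797·b = 6680.
Determinant 3205·134797 − 19965² = 33423160.
m = (220·134797 − 19965·6680)/33423160 = -5185543/1671158; b = (3205·6680 − 19965·220)/33423160 = 850855/1671158.

m = -3.103, b = 0.509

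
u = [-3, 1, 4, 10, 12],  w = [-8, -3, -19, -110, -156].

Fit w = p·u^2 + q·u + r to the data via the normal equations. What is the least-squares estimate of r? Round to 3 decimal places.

XᵀX·[p, q, r]ᵀ = Xᵀw reads: 31074·p + 2766·q + 270·r = -33843;  2766·p + 270·q + 24·r = -3027;  270·p + 24·q + 5·r = -296.
Row-reducing yields p = -14009/13624, q = -8331/13624, r = -5033/6812.

r = -0.739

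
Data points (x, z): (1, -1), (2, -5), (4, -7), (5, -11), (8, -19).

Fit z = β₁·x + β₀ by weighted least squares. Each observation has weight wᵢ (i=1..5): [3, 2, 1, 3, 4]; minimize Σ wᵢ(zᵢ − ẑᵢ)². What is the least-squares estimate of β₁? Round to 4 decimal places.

Setting ∂/∂β₁ … = 0 gives: 358·β₁ + 58·β₀ = -824;  58·β₁ + 13·β₀ = -129.
Eliminating β₀: 13·(row 1) − 58·(row 2) gives 1290·β₁ = 13·(-824) − 58·(-129) = -3230, so β₁ = -323/129.
Then β₀ = ((-129) − 58·(-323/129))/13 = 161/129.

β₁ = -2.5039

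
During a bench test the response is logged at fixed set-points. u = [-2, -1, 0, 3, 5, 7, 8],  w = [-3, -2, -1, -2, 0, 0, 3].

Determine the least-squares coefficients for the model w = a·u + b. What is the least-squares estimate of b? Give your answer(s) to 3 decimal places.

With design matrix A, AᵀA = [[152, 20]; [20, 7]] and Aᵀw = [26, -5]ᵀ.
Eliminating b: 7·(row 1) − 20·(row 2) gives 664·a = 7·26 − 20·(-5) = 282, so a = 141/332.
Then b = ((-5) − 20·(141/332))/7 = -160/83.

b = -1.928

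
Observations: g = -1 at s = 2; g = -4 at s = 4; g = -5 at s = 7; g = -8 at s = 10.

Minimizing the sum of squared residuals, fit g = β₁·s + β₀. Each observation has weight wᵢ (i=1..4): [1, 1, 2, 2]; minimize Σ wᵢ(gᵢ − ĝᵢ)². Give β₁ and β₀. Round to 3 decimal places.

Compute the Gram sums: Σwᵢ·s·s = 318, Σwᵢ·s = 40, Σwᵢ·1 = 6.
And Σwᵢ·s·g = -248, Σwᵢ·g = -31.
Normal equations: [[318, 40]; [40, 6]]·[β₁, β₀]ᵀ = [-248, -31]ᵀ.
Δ = 318·6 − 40² = 308.
β₁ = ((-248)·6 − 40·(-31))/308 = -62/77; β₀ = (318·(-31) − 40·(-248))/308 = 31/154.

β₁ = -0.805, β₀ = 0.201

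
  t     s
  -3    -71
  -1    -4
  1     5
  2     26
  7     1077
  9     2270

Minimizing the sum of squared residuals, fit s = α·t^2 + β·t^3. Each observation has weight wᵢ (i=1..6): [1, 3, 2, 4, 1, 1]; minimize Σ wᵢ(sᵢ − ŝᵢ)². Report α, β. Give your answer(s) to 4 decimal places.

Entries of AᵀWA: Σwᵢ·t^2·t^2 = 9112, Σwᵢ·t^2·t^3 = 75740, Σwᵢ·t^3·t^3 = 650080.
For AᵀWs: Σwᵢ·t^2·s = 236418, Σwᵢ·t^3·s = 2027012.
AᵀWA·[α, β]ᵀ = AᵀWs becomes [[9112, 75740]; [75740, 650080]]·[α, β]ᵀ = [236418, 2027012]ᵀ.
Eliminating β: 650080·(row 1) − 75740·(row 2) gives 186981360·α = 650080·236418 − 75740·2027012 = 164724560, so α = 2059057/2337267.
Then β = (2027012 − 75740·(2059057/2337267))/650080 = 70479253/23372670.

α = 0.8810, β = 3.0155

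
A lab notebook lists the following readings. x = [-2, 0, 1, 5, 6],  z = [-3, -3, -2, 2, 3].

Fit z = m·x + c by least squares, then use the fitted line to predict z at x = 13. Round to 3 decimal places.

ẑ = 8.487

The normal equations are: 66·m + 10·c = 32;  10·m + 5·c = -3.
(Σx·x = 66, Σx = 10, Σ1 = 5, Σx·z = 32, Σz = -3.)
Eliminating c: 5·(row 1) − 10·(row 2) gives 230·m = 5·32 − 10·(-3) = 190, so m = 19/23.
Then c = ((-3) − 10·(19/23))/5 = -259/115.
At x = 13: ẑ = (19/23)·(13) + (-259/115)·(1) = 976/115.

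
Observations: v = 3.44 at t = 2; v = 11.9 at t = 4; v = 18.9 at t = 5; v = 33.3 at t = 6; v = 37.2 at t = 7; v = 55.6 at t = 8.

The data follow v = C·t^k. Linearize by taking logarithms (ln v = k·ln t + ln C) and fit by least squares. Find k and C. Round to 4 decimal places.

k = 2.0005, C = 0.8153

With ln vᵢ as the transformed response and ln tᵢ as the regressor:
AᵀA = [[16.3136, 9.5060]; [9.5060, 6]], rhs = [30.6937, 17.7912]ᵀ  (here Σln t = 9.5060, Σ(ln t)² = 16.3136, Σln v = 17.7912, Σln t·ln v = 30.6937).
Solving (det = 7.5177): k = 2.00045, ln C = -0.20417, so C = exp(-0.20417) = 0.81532.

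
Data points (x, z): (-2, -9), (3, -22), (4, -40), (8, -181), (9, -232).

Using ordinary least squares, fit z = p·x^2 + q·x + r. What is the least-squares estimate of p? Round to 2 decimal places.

p = -2.98

From the data, Σx^2·x^2 = 11010, Σx^2·x = 1324, Σx^2 = 174, Σx·x = 174, Σx = 22, Σ1 = 5.
Right-hand side: Σx^2·z = -31250, Σx·z = -3744, Σz = -484.
AᵀA·[p, q, r]ᵀ = Aᵀz becomes [[11010, 1324, 174]; [1324, 174, 22]; [174, 22, 5]]·[p, q, r]ᵀ = [-31250, -3744, -484]ᵀ.
Row-reducing yields p = -52681/17675, q = 11432/17675, r = 10294/2525.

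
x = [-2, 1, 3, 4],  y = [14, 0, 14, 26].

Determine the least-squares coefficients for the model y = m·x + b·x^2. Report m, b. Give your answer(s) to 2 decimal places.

From the data, Σx·x = 30, Σx·x^2 = 84, Σx^2·x^2 = 354.
And Σx·y = 118, Σx^2·y = 598.
Normal equations: [[30, 84]; [84, 354]]·[m, b]ᵀ = [118, 598]ᵀ.
det = 30·354 − 84² = 3564.
m = (118·354 − 84·598)/3564 = -235/99; b = (30·598 − 84·118)/3564 = 223/99.

m = -2.37, b = 2.25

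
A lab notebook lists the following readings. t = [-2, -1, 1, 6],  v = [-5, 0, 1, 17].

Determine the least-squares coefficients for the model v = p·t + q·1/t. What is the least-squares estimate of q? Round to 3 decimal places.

Sums needed: Σt·t = 42, Σt·1/t = 4, Σ1/t·1/t = 41/18.
Right-hand side: Σt·v = 113, Σ1/t·v = 19/3.
So XᵀX·[p, q]ᵀ = Xᵀv: [[42, 4]; [4, 41/18]]·[p, q]ᵀ = [113, 19/3]ᵀ.
det = 42·(41/18) − 4² = 239/3.
p = (113·(41/18) − 4·(19/3))/(239/3) = 4177/1434; q = (42·(19/3) − 4·113)/(239/3) = -558/239.

q = -2.335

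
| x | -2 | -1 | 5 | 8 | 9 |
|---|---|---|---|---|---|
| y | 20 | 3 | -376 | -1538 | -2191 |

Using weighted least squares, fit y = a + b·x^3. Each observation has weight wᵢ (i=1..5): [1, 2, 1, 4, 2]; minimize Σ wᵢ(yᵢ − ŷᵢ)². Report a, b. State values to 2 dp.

a = -1.03, b = -3.00

The normal system MᵀWM·[a, b]ᵀ = MᵀWy is [[10, 3621]; [3621, 2127149]]·[a, b]ᵀ = [-10884, -6391468]ᵀ.
det = 10·2127149 − 3621² = 8159849.
a = ((-10884)·2127149 − 3621·(-6391468))/8159849 = -8384088/8159849; b = (10·(-6391468) − 3621·(-10884))/8159849 = -24503716/8159849.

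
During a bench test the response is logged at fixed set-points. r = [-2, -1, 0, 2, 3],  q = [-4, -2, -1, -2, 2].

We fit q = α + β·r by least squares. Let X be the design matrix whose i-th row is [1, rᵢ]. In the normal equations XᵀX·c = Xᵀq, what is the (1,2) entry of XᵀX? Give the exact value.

Row 1 ↔ basis 1, column 2 ↔ basis r, so (XᵀX)_{1,2} = Σᵢ r = (1)·(-2) + (1)·(-1) + (1)·(0) + (1)·(2) + (1)·(3) = 2.

2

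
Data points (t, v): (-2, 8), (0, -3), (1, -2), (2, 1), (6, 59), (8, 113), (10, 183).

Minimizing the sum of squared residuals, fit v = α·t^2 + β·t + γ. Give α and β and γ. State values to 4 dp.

Setting ∂/∂α … = 0 gives: 15425·α + 1729·β + 209·γ = 27690;  1729·α + 209·β + 25·γ = 3072;  209·α + 25·β + 7·γ = 359.
Row-reducing yields α = 159275/78232, β = -137619/78232, γ = -31477/9779.

α = 2.0359, β = -1.7591, γ = -3.2188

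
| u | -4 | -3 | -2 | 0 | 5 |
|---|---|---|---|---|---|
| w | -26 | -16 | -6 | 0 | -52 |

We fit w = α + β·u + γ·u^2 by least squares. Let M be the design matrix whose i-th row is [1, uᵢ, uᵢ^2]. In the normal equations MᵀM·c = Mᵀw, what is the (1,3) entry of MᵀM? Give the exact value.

Row 1 ↔ basis 1, column 3 ↔ basis u^2, so (MᵀM)_{1,3} = Σᵢ u^2 = (1)·(16) + (1)·(9) + (1)·(4) + (1)·(0) + (1)·(25) = 54.

54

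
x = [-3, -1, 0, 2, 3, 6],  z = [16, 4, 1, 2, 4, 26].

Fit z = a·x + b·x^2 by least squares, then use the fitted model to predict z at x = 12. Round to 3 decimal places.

ẑ = 129.653

Compute the Gram sums: Σx·x = 59, Σx·x^2 = 223, Σx^2·x^2 = 1475.
Right-hand side: Σx·z = 120, Σx^2·z = 1128.
So MᵀM·[a, b]ᵀ = Mᵀz: [[59, 223]; [223, 1475]]·[a, b]ᵀ = [120, 1128]ᵀ.
det = 59·1475 − 223² = 37296.
a = (120·1475 − 223·1128)/37296 = -1553/777; b = (59·1128 − 223·120)/37296 = 829/777.
At x = 12: ẑ = (-1553/777)·(12) + (829/777)·(144) = 33580/259.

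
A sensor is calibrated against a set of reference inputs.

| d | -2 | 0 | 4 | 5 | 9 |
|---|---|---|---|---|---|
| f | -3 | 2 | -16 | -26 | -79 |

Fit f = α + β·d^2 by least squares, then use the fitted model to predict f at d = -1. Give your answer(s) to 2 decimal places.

Compute the Gram sums: Σ1 = 5, Σd^2 = 126, Σd^2·d^2 = 7458.
Moment sums: Σf = -122, Σd^2·f = -7317.
Normal equations: [[5, 126]; [126, 7458]]·[α, β]ᵀ = [-122, -7317]ᵀ.
Eliminating β: 7458·(row 1) − 126·(row 2) gives 21414·α = 7458·(-122) − 126·(-7317) = 12066, so α = 2011/3569.
Then β = ((-7317) − 126·(2011/3569))/7458 = -7071/7138.
At d = -1: f̂ = (2011/3569)·(1) + (-7071/7138)·(1) = -3049/7138.

f̂ = -0.43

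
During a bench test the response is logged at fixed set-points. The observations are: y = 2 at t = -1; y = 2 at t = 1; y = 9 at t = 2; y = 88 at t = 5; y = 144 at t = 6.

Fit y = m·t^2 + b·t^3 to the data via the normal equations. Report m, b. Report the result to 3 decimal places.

Setting ∂/∂m … = 0 gives: 1939·m + 10933·b = 7424;  10933·m + 62347·b = 42176.
(Σt^2·t^2 = 1939, Σt^2·t^3 = 10933, Σt^3·t^3 = 62347, Σt^2·y = 7424, Σt^3·y = 42176.)
Δ = 1939·62347 − 10933² = 1360344.
m = (7424·62347 − 10933·42176)/1360344 = 73080/56681; b = (1939·42176 − 10933·7424)/1360344 = 25528/56681.

m = 1.289, b = 0.450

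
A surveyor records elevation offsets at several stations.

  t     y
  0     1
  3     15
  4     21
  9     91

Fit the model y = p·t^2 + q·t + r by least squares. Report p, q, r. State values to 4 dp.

Entries of MᵀM: Σt^2·t^2 = 6898, Σt^2·t = 820, Σt^2 = 106, Σt·t = 106, Σt = 16, Σ1 = 4.
Right-hand side: Σt^2·y = 7842, Σt·y = 948, Σy = 128.
Row-reducing yields p = 2374/2487, q = 3434/2487, r = 979/829.

p = 0.9546, q = 1.3808, r = 1.1809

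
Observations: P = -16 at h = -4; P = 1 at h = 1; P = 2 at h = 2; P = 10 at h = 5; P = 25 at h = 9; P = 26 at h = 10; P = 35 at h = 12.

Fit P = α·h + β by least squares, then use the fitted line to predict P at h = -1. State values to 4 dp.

P̂ = -6.7857

From the data, Σh·h = 371, Σh = 35, Σ1 = 7.
For AᵀP: Σh·P = 1024, ΣP = 83.
So AᵀA·[α, β]ᵀ = AᵀP: [[371, 35]; [35, 7]]·[α, β]ᵀ = [1024, 83]ᵀ.
Determinant 371·7 − 35² = 1372.
α = (1024·7 − 35·83)/1372 = 87/28; β = (371·83 − 35·1024)/1372 = -103/28.
At h = -1: P̂ = (87/28)·(-1) + (-103/28)·(1) = -95/14.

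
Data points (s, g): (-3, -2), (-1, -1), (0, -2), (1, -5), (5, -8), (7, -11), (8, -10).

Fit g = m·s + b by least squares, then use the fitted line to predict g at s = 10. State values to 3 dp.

ĝ = -12.621

Forming MᵀM = [[149, 17]; [17, 7]] and Mᵀg = [-195, -39]ᵀ gives MᵀM·[m, b]ᵀ = Mᵀg.
Δ = 149·7 − 17² = 754.
m = ((-195)·7 − 17·(-39))/754 = -27/29; b = (149·(-39) − 17·(-195))/754 = -96/29.
At s = 10: ĝ = (-27/29)·(10) + (-96/29)·(1) = -366/29.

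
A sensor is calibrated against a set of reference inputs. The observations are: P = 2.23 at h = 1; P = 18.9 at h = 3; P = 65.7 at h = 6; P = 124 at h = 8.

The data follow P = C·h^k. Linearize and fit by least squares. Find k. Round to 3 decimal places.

Let Y = ln P. Fitting Y = k·ln h + ln C by least squares:
Σln h = 4.9698, Σ(ln h)² = 8.7414, Σln P = 12.7465, Σln h·ln P = 20.7512.
Equations: 8.7414·k + 4.9698·ln C = 20.7512;  4.9698·k + 4·ln C = 12.7465.
Solving (det = 10.2667): k = 1.91462, ln C = 0.80781.

k = 1.915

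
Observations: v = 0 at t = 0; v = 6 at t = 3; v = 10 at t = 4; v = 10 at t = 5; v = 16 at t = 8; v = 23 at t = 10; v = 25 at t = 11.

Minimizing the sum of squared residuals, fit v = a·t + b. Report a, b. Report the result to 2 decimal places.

a = 2.25, b = -0.35

XᵀX·[a, b]ᵀ = Xᵀv reads: 335·a + 41·b = 741;  41·a + 7·b = 90.
Δ = 335·7 − 41² = 664.
a = (741·7 − 41·90)/664 = 1497/664; b = (335·90 − 41·741)/664 = -231/664.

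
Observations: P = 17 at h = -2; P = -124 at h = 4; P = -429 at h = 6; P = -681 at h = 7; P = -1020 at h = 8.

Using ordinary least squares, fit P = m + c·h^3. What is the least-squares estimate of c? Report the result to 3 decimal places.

c = -1.995

Compute the Gram sums: Σ1 = 5, Σh^3 = 1127, Σh^3·h^3 = 430609.
And ΣP = -2237, Σh^3·P = -856559.
Eliminating c: 430609·(row 1) − 1127·(row 2) gives 882916·m = 430609·(-2237) − 1127·(-856559) = 2069660, so m = 517415/220729.
Then c = ((-856559) − 1127·(517415/220729))/430609 = -440424/220729.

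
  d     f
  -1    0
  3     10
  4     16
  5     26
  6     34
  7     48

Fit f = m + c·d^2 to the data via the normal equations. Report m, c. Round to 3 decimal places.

m = 0.280, c = 0.973

Setting ∂/∂m … = 0 gives: 6·m + 136·c = 134;  136·m + 4660·c = 4572.
(Σ1 = 6, Σd^2 = 136, Σd^2·d^2 = 4660, Σf = 134, Σd^2·f = 4572.)
Determinant 6·4660 − 136² = 9464.
m = (134·4660 − 136·4572)/9464 = 331/1183; c = (6·4572 − 136·134)/9464 = 1151/1183.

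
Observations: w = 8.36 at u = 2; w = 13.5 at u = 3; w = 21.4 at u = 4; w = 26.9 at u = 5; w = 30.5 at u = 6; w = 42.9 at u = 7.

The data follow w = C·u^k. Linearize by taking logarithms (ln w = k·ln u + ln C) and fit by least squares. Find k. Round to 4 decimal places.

k = 1.2665

Taking logs, ln w = k·ln u + ln C, so regress ln w on ln u.
Σln u = 8.5252, Σ(ln u)² = 13.1965, Σln w = 18.2583, Σln u·ln w = 27.3146.
Equations: 13.1965·k + 8.5252·ln C = 27.3146;  8.5252·k + 6·ln C = 18.2583.
Slope k = (n·Σln u·ln w − Σln u·Σln w)/(n·Σ(ln u)² − (Σln u)²) = (6·27.3146 − 8.5252·18.2583)/6.5005 = 1.26654; ln C = (Σln w − k·Σln u)/n = 1.24347.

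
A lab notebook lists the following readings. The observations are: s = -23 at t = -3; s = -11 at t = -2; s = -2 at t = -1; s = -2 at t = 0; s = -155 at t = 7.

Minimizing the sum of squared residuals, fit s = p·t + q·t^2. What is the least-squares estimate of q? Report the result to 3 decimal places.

q = -3.005

Sums needed: Σt·t = 63, Σt·t^2 = 307, Σt^2·t^2 = 2499.
And Σt·s = -992, Σt^2·s = -7848.
AᵀA·[p, q]ᵀ = Aᵀs becomes [[63, 307]; [307, 2499]]·[p, q]ᵀ = [-992, -7848]ᵀ.
Eliminating q: 2499·(row 1) − 307·(row 2) gives 63188·p = 2499·(-992) − 307·(-7848) = -69672, so p = -17418/15797.
Then q = ((-7848) − 307·(-17418/15797))/2499 = -47470/15797.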